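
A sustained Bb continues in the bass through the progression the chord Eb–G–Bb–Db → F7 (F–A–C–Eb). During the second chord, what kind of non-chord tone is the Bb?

Pedal tone (pedal point).

The harmony at that moment is F dominant seventh chord (F, A, C, Eb); Bb is not a chord tone.
It is held over (the same pitch as the preceding Bb) and then sustained as the same pitch into the next harmony.
Sustained through a change of harmony — a pedal tone.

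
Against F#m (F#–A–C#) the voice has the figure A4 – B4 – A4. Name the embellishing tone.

The harmony at that moment is F# minor triad (F#, A, C#); B4 is not a chord tone.
It is approached by step up from A4 and left by step down to A4.
Step away and step back to the same note — a neighbor tone (upper neighbor).

B4 is a neighbor tone.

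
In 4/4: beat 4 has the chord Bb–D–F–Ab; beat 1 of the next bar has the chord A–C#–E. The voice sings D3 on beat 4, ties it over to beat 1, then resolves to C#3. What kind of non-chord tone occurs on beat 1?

The harmony at that moment is A major triad (A, C#, E); D3 is not a chord tone.
It is held over (the same pitch as the preceding D3) and left by step down to C#3.
Held over from the previous chord and resolving down by step — a suspension.

Suspension.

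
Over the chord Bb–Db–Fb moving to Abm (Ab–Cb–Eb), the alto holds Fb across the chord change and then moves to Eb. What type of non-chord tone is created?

Fb is a suspension.

The harmony at that moment is Ab minor triad (Ab, Cb, Eb); Fb is not a chord tone.
It is held over (the same pitch as the preceding Fb) and left by step down to Eb.
Held over from the previous chord and resolving down by step — a suspension.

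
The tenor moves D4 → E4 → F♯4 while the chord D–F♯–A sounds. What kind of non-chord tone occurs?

The harmony at that moment is D major triad (D, F♯, A); E4 is not a chord tone.
It is approached by step up from D4 and left by step up to F♯4.
Step in, step out in the same direction — a passing tone.

E4 is a passing tone.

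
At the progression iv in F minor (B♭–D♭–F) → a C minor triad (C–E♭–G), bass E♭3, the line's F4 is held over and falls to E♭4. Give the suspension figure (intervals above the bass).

9–8 suspension.

At the second chord the bass is E♭3. The suspended F4 lies a ninth above the bass; after resolving down by step to E♭4, the interval above the bass becomes an octave.
Suspension figures are named by those two intervals: 9–8.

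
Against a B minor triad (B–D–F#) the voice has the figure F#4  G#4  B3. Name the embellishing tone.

The harmony at that moment is B minor triad (B, D, F#); G#4 is not a chord tone.
It is approached by step up from F#4 and left by leap down to B3.
Step in, leap out — an escape tone.

G#4 is an escape tone.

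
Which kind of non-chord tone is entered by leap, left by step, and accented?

Approach: by leap. Departure: by step. Metric position: strong.
Leap in, step out, in a metrically strong position — an appoggiatura. (It is the mirror image of the escape tone, which steps in and leaps out from a weak position.)

Appoggiatura.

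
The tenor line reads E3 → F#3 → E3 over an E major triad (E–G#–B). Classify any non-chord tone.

The harmony at that moment is E major triad (E, G#, B); F#3 is not a chord tone.
It is approached by step up from E3 and left by step down to E3.
Step away and step back to the same note — a neighbor tone (upper neighbor).

F#3 is a neighbor tone.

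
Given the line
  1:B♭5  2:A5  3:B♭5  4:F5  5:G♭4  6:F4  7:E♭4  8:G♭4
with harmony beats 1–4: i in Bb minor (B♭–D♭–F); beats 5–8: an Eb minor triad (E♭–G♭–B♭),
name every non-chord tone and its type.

A5 (beat 2) — neighbor tone; F4 (beat 6) — passing tone.

The harmony at that moment is B♭ minor triad (B♭, D♭, F); A5 is not a chord tone.
It is approached by step down from B♭5 and left by step up to B♭5.
Step away and step back to the same note — a neighbor tone (lower neighbor).
The harmony at that moment is E♭ minor triad (E♭, G♭, B♭); F4 is not a chord tone.
It is approached by step down from G♭4 and left by step down to E♭4.
Step in, step out in the same direction — a passing tone.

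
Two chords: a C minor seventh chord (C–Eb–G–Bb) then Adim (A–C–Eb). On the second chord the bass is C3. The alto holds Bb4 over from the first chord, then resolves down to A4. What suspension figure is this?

At the second chord the bass is C3. The suspended Bb4 lies a seventh above the bass; after resolving down by step to A4, the interval above the bass becomes a sixth.
Suspension figures are named by those two intervals: 7–6.

7–6 suspension.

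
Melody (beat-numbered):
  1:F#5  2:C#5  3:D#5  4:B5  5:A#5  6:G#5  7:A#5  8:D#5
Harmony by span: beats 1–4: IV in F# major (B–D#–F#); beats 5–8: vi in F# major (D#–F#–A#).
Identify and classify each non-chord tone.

The harmony at that moment is B major triad (B, D#, F#); C#5 is not a chord tone.
It is approached by leap down from F#5 and left by step up to D#5.
Leap in, step out — an appoggiatura.
The harmony at that moment is D# minor triad (D#, F#, A#); G#5 is not a chord tone.
It is approached by step down from A#5 and left by step up to A#5.
Step away and step back to the same note — a neighbor tone (lower neighbor).

C#5 (beat 2) — appoggiatura; G#5 (beat 6) — neighbor tone.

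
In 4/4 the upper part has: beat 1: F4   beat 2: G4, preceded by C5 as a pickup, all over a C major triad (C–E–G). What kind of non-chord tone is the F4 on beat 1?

The harmony at that moment is C major triad (C, E, G); F4 is not a chord tone.
It is approached by leap down from C5 and left by step up to G4.
Leap in, step out, metrically accented — an appoggiatura.

Appoggiatura.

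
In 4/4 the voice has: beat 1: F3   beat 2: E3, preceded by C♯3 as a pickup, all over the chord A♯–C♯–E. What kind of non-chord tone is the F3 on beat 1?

The harmony at that moment is A♯ diminished triad (A♯, C♯, E); F3 is not a chord tone.
It is approached by leap up from C♯3 and left by step down to E3.
Leap in, step out, metrically accented — an appoggiatura.

Appoggiatura.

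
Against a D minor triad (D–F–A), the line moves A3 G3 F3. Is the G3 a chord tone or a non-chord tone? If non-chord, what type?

The harmony at that moment is D minor triad (D, F, A); G3 is not a chord tone.
It is approached by step down from A3 and left by step down to F3.
Step in, step out in the same direction — a passing tone.

Non-chord tone — a passing tone.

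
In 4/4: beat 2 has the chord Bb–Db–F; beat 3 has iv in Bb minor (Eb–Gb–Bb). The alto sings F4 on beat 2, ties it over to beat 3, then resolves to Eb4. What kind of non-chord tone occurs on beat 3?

Suspension.

The harmony at that moment is Eb minor triad (Eb, Gb, Bb); F4 is not a chord tone.
It is held over (the same pitch as the preceding F4) and left by step down to Eb4.
Held over from the previous chord and resolving down by step — a suspension.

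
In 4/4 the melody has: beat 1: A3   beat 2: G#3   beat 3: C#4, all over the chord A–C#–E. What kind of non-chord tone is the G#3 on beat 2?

Escape tone.

The harmony at that moment is A major triad (A, C#, E); G#3 is not a chord tone.
It is approached by step down from A3 and left by leap up to C#4.
Step in, leap out, on a weak beat — an escape tone.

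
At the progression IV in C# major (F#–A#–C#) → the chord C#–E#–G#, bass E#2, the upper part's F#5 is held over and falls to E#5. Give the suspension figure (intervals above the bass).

At the second chord the bass is E#2. The suspended F#5 lies a ninth above the bass; after resolving down by step to E#5, the interval above the bass becomes an octave.
Suspension figures are named by those two intervals: 9–8.

9–8 suspension.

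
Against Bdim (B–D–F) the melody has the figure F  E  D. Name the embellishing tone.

The harmony at that moment is B diminished triad (B, D, F); E is not a chord tone.
It is approached by step down from F and left by step down to D.
Step in, step out in the same direction — a passing tone.

E is a passing tone.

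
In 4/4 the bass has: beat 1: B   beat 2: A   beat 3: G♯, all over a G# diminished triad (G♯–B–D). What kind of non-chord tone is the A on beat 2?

Passing tone.

The harmony at that moment is G♯ diminished triad (G♯, B, D); A is not a chord tone.
It is approached by step down from B and left by step down to G♯.
Step in, step out in the same direction — a passing tone.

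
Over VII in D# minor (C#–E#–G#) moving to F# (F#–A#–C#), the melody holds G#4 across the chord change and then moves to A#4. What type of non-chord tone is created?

G#4 is a retardation.

The harmony at that moment is F# major triad (F#, A#, C#); G#4 is not a chord tone.
It is held over (the same pitch as the preceding G#4) and left by step up to A#4.
Held over from the previous chord and resolving up by step — a retardation.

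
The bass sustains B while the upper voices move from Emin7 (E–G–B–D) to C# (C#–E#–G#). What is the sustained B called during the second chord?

The harmony at that moment is C# major triad (C#, E#, G#); B is not a chord tone.
It is held over (the same pitch as the preceding B) and then sustained as the same pitch into the next harmony.
Sustained through a change of harmony — a pedal tone.

Pedal tone (pedal point).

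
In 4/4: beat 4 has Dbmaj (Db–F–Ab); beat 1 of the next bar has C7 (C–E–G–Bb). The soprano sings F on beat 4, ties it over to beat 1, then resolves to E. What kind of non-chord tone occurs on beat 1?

Suspension.

The harmony at that moment is C dominant seventh chord (C, E, G, Bb); F is not a chord tone.
It is held over (the same pitch as the preceding F) and left by step down to E.
Held over from the previous chord and resolving down by step — a suspension.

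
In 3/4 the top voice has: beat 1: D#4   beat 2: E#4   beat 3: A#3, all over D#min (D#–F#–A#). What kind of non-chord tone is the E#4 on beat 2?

The harmony at that moment is D# minor triad (D#, F#, A#); E#4 is not a chord tone.
It is approached by step up from D#4 and left by leap down to A#3.
Step in, leap out, on a weak beat — an escape tone.

Escape tone.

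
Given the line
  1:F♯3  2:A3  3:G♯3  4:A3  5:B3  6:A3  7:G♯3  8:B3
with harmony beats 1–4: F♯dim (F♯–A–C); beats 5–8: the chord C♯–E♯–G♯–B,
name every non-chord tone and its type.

G♯3 (beat 3) — neighbor tone; A3 (beat 6) — passing tone.

The harmony at that moment is F♯ diminished triad (F♯, A, C); G♯3 is not a chord tone.
It is approached by step down from A3 and left by step up to A3.
Step away and step back to the same note — a neighbor tone (lower neighbor).
The harmony at that moment is C♯ dominant seventh chord (C♯, E♯, G♯, B); A3 is not a chord tone.
It is approached by step down from B3 and left by step down to G♯3.
Step in, step out in the same direction — a passing tone.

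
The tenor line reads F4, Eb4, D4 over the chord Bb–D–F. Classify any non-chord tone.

Eb4 is a passing tone.

The harmony at that moment is Bb major triad (Bb, D, F); Eb4 is not a chord tone.
It is approached by step down from F4 and left by step down to D4.
Step in, step out in the same direction — a passing tone.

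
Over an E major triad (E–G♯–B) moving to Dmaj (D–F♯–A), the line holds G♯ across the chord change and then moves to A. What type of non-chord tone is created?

The harmony at that moment is D major triad (D, F♯, A); G♯ is not a chord tone.
It is held over (the same pitch as the preceding G♯) and left by step up to A.
Held over from the previous chord and resolving up by step — a retardation.

G♯ is a retardation.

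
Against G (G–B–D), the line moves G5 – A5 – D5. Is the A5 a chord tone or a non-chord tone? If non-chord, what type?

The harmony at that moment is G major triad (G, B, D); A5 is not a chord tone.
It is approached by step up from G5 and left by leap down to D5.
Step in, leap out — an escape tone.

Non-chord tone — an escape tone.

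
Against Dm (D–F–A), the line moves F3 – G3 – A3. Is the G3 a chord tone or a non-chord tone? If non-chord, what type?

The harmony at that moment is D minor triad (D, F, A); G3 is not a chord tone.
It is approached by step up from F3 and left by step up to A3.
Step in, step out in the same direction — a passing tone.

Non-chord tone — a passing tone.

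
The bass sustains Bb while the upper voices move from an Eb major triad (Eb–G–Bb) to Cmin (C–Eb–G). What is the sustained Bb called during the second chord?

The harmony at that moment is C minor triad (C, Eb, G); Bb is not a chord tone.
It is held over (the same pitch as the preceding Bb) and then sustained as the same pitch into the next harmony.
Sustained through a change of harmony — a pedal tone.

Pedal tone (pedal point).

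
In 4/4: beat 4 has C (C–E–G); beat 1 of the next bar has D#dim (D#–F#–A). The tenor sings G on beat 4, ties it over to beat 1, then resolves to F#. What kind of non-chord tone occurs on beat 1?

The harmony at that moment is D# diminished triad (D#, F#, A); G is not a chord tone.
It is held over (the same pitch as the preceding G) and left by step down to F#.
Held over from the previous chord and resolving down by step — a suspension.

Suspension.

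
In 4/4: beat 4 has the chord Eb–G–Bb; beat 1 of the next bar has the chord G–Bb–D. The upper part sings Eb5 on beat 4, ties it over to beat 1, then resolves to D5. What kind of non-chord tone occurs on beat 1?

The harmony at that moment is G minor triad (G, Bb, D); Eb5 is not a chord tone.
It is held over (the same pitch as the preceding Eb5) and left by step down to D5.
Held over from the previous chord and resolving down by step — a suspension.

Suspension.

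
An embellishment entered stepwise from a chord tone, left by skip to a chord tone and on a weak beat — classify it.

Approach: by step. Departure: by leap. Metric position: weak.
Step in, leap out, from a weak position — an escape tone (échappée). (It is the mirror image of the appoggiatura, which leaps in and steps out on a strong beat.)

Escape tone.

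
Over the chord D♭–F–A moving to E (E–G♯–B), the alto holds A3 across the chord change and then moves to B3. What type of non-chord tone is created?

The harmony at that moment is E major triad (E, G♯, B); A3 is not a chord tone.
It is held over (the same pitch as the preceding A3) and left by step up to B3.
Held over from the previous chord and resolving up by step — a retardation.

A3 is a retardation.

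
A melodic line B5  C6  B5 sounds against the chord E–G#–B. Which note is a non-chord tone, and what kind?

The harmony at that moment is E major triad (E, G#, B); C6 is not a chord tone.
It is approached by step up from B5 and left by step down to B5.
Step away and step back to the same note — a neighbor tone (upper neighbor).

C6 is a neighbor tone.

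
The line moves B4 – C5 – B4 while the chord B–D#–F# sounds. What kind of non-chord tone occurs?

C5 is a neighbor tone.

The harmony at that moment is B major triad (B, D#, F#); C5 is not a chord tone.
It is approached by step up from B4 and left by step down to B4.
Step away and step back to the same note — a neighbor tone (upper neighbor).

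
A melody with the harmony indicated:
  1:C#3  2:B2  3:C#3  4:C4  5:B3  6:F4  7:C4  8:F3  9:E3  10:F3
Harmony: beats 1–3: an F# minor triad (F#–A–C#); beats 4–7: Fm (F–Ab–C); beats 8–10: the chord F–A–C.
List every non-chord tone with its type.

B2 (beat 2) — neighbor tone; B3 (beat 5) — escape tone; E3 (beat 9) — neighbor tone.

The harmony at that moment is F# minor triad (F#, A, C#); B2 is not a chord tone.
It is approached by step down from C#3 and left by step up to C#3.
Step away and step back to the same note — a neighbor tone (lower neighbor).
The harmony at that moment is F minor triad (F, Ab, C); B3 is not a chord tone.
It is approached by step down from C4 and left by leap up to F4.
Step in, leap out — an escape tone.
The harmony at that moment is F major triad (F, A, C); E3 is not a chord tone.
It is approached by step down from F3 and left by step up to F3.
Step away and step back to the same note — a neighbor tone (lower neighbor).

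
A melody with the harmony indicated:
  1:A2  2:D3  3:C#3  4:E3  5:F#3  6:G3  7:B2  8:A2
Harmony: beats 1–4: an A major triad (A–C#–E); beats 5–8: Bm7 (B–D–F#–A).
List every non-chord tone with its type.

D3 (beat 2) — appoggiatura; G3 (beat 6) — escape tone.

The harmony at that moment is A major triad (A, C#, E); D3 is not a chord tone.
It is approached by leap up from A2 and left by step down to C#3.
Leap in, step out — an appoggiatura.
The harmony at that moment is B minor seventh chord (B, D, F#, A); G3 is not a chord tone.
It is approached by step up from F#3 and left by leap down to B2.
Step in, leap out — an escape tone.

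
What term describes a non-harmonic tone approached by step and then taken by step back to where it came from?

Approach: by step. Departure: by step in the opposite direction, back to the starting pitch.
Stepwise on both sides but reversing to return to the same chord tone — a neighbor tone. (Had it continued onward in the same direction it would be a passing tone instead.)

Neighbor tone.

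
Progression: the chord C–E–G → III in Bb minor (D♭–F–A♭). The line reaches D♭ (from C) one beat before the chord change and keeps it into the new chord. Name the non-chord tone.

D♭ is an anticipation.

The harmony at that moment is C major triad (C, E, G); D♭ is not a chord tone.
It is approached by step up from C and then sustained as the same pitch into the next harmony.
Arriving early and becoming a chord tone when the harmony changes — an anticipation.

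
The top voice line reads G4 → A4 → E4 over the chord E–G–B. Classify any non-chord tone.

A4 is an escape tone.

The harmony at that moment is E minor triad (E, G, B); A4 is not a chord tone.
It is approached by step up from G4 and left by leap down to E4.
Step in, leap out — an escape tone.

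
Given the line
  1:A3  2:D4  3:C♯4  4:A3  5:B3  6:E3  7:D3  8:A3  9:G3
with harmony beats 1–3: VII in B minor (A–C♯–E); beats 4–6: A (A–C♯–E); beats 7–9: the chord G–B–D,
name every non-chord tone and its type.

The harmony at that moment is A major triad (A, C♯, E); D4 is not a chord tone.
It is approached by leap up from A3 and left by step down to C♯4.
Leap in, step out — an appoggiatura.
The harmony at that moment is A major triad (A, C♯, E); B3 is not a chord tone.
It is approached by step up from A3 and left by leap down to E3.
Step in, leap out — an escape tone.
The harmony at that moment is G major triad (G, B, D); A3 is not a chord tone.
It is approached by leap up from D3 and left by step down to G3.
Leap in, step out — an appoggiatura.

D4 (beat 2) — appoggiatura; B3 (beat 5) — escape tone; A3 (beat 8) — appoggiatura.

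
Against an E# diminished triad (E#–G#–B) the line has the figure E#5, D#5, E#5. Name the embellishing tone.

The harmony at that moment is E# diminished triad (E#, G#, B); D#5 is not a chord tone.
It is approached by step down from E#5 and left by step up to E#5.
Step away and step back to the same note — a neighbor tone (lower neighbor).

D#5 is a neighbor tone.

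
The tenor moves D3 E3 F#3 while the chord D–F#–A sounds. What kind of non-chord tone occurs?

The harmony at that moment is D major triad (D, F#, A); E3 is not a chord tone.
It is approached by step up from D3 and left by step up to F#3.
Step in, step out in the same direction — a passing tone.

E3 is a passing tone.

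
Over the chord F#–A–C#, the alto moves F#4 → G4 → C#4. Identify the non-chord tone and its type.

G4 is an escape tone.

The harmony at that moment is F# minor triad (F#, A, C#); G4 is not a chord tone.
It is approached by step up from F#4 and left by leap down to C#4.
Step in, leap out — an escape tone.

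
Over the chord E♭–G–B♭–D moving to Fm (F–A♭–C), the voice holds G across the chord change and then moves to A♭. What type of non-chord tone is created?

G is a retardation.

The harmony at that moment is F minor triad (F, A♭, C); G is not a chord tone.
It is held over (the same pitch as the preceding G) and left by step up to A♭.
Held over from the previous chord and resolving up by step — a retardation.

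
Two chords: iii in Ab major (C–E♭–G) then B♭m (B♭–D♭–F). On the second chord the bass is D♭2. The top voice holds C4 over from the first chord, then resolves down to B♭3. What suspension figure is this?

7–6 suspension.

At the second chord the bass is D♭2. The suspended C4 lies a seventh above the bass; after resolving down by step to B♭3, the interval above the bass becomes a sixth.
Suspension figures are named by those two intervals: 7–6.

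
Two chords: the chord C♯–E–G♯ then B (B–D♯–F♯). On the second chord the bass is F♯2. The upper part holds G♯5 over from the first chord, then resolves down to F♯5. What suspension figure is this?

9–8 suspension.

At the second chord the bass is F♯2. The suspended G♯5 lies a ninth above the bass; after resolving down by step to F♯5, the interval above the bass becomes an octave.
Suspension figures are named by those two intervals: 9–8.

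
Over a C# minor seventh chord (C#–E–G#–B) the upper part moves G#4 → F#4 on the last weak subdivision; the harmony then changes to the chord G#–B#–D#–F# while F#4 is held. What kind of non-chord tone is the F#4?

F#4 is an anticipation.

The harmony at that moment is C# minor seventh chord (C#, E, G#, B); F#4 is not a chord tone.
It is approached by step down from G#4 and then sustained as the same pitch into the next harmony.
Arriving early and becoming a chord tone when the harmony changes — an anticipation.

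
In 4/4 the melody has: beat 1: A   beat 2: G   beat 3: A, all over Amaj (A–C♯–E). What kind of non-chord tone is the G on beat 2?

Lower neighbor tone.

The harmony at that moment is A major triad (A, C♯, E); G is not a chord tone.
It is approached by step down from A and left by step up to A.
Step away and step back to the same note — a neighbor tone (lower neighbor).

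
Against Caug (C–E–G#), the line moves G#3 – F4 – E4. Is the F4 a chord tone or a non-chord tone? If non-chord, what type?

The harmony at that moment is C augmented triad (C, E, G#); F4 is not a chord tone.
It is approached by leap up from G#3 and left by step down to E4.
Leap in, step out — an appoggiatura.

Non-chord tone — an appoggiatura.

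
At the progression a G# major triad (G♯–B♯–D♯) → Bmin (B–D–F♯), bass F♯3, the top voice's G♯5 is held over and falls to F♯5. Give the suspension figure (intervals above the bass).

9–8 suspension.

At the second chord the bass is F♯3. The suspended G♯5 lies a ninth above the bass; after resolving down by step to F♯5, the interval above the bass becomes an octave.
Suspension figures are named by those two intervals: 9–8.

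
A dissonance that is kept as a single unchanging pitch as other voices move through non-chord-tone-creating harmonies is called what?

Pedal tone.

Approach: none. Departure: none — a single pitch is sustained while the chords change around it, passing through harmonies that do not contain it.
No melodic motion at all; the dissonance is created entirely by the moving harmonies against the stationary note — a pedal tone (pedal point).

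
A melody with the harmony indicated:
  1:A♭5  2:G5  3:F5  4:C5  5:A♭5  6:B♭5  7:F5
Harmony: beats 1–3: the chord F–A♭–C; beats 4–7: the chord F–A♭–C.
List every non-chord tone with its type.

G5 (beat 2) — passing tone; B♭5 (beat 6) — escape tone.

The harmony at that moment is F minor triad (F, A♭, C); G5 is not a chord tone.
It is approached by step down from A♭5 and left by step down to F5.
Step in, step out in the same direction — a passing tone.
The harmony at that moment is F minor triad (F, A♭, C); B♭5 is not a chord tone.
It is approached by step up from A♭5 and left by leap down to F5.
Step in, leap out — an escape tone.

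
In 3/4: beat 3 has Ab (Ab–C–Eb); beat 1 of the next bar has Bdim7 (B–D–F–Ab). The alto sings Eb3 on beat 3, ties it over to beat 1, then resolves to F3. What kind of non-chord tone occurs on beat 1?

The harmony at that moment is B diminished seventh chord (B, D, F, Ab); Eb3 is not a chord tone.
It is held over (the same pitch as the preceding Eb3) and left by step up to F3.
Held over from the previous chord and resolving up by step — a retardation.

Retardation.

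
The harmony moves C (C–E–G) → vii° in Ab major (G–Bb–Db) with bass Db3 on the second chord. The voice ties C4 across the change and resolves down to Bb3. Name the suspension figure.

At the second chord the bass is Db3. The suspended C4 lies a seventh above the bass; after resolving down by step to Bb3, the interval above the bass becomes a sixth.
Suspension figures are named by those two intervals: 7–6.

7–6 suspension.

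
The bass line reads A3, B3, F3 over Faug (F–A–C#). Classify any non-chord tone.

The harmony at that moment is F augmented triad (F, A, C#); B3 is not a chord tone.
It is approached by step up from A3 and left by leap down to F3.
Step in, leap out — an escape tone.

B3 is an escape tone.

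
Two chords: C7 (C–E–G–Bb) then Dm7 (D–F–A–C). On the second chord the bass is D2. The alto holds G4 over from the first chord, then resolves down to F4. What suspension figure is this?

At the second chord the bass is D2. The suspended G4 lies a fourth above the bass; after resolving down by step to F4, the interval above the bass becomes a third.
Suspension figures are named by those two intervals: 4–3.

4–3 suspension.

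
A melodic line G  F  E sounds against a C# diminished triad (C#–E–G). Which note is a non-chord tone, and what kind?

The harmony at that moment is C# diminished triad (C#, E, G); F is not a chord tone.
It is approached by step down from G and left by step down to E.
Step in, step out in the same direction — a passing tone.

F is a passing tone.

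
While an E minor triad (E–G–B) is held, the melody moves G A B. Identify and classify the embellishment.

The harmony at that moment is E minor triad (E, G, B); A is not a chord tone.
It is approached by step up from G and left by step up to B.
Step in, step out in the same direction — a passing tone.

A is a passing tone.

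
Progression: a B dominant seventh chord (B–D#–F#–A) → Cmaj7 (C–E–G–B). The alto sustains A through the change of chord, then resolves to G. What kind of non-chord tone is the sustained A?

A is a suspension.

The harmony at that moment is C major seventh chord (C, E, G, B); A is not a chord tone.
It is held over (the same pitch as the preceding A) and left by step down to G.
Held over from the previous chord and resolving down by step — a suspension.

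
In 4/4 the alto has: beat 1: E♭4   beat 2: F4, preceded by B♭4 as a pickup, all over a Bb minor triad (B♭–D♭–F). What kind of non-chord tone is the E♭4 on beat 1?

Appoggiatura.

The harmony at that moment is B♭ minor triad (B♭, D♭, F); E♭4 is not a chord tone.
It is approached by leap down from B♭4 and left by step up to F4.
Leap in, step out, metrically accented — an appoggiatura.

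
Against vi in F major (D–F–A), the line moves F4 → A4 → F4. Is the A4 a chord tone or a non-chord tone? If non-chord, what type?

D minor triad contains D, F, A; A is the fifth, so it is a chord tone.

Chord tone (the fifth of D minor triad).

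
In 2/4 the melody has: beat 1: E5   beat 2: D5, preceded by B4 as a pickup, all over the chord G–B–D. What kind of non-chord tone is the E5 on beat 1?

Appoggiatura.

The harmony at that moment is G major triad (G, B, D); E5 is not a chord tone.
It is approached by leap up from B4 and left by step down to D5.
Leap in, step out, metrically accented — an appoggiatura.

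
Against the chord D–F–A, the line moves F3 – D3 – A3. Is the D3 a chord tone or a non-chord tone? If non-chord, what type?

Chord tone (the root of D minor triad).

D minor triad contains D, F, A; D is the root, so it is a chord tone.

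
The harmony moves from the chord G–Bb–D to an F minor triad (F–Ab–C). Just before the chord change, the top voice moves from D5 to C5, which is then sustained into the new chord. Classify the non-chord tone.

C5 is an anticipation.

The harmony at that moment is G minor triad (G, Bb, D); C5 is not a chord tone.
It is approached by step down from D5 and then sustained as the same pitch into the next harmony.
Arriving early and becoming a chord tone when the harmony changes — an anticipation.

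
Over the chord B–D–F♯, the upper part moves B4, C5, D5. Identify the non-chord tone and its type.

C5 is a passing tone.

The harmony at that moment is B minor triad (B, D, F♯); C5 is not a chord tone.
It is approached by step up from B4 and left by step up to D5.
Step in, step out in the same direction — a passing tone.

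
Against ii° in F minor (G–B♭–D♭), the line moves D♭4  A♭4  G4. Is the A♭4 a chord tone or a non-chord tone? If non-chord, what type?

Non-chord tone — an appoggiatura.

The harmony at that moment is G diminished triad (G, B♭, D♭); A♭4 is not a chord tone.
It is approached by leap up from D♭4 and left by step down to G4.
Leap in, step out — an appoggiatura.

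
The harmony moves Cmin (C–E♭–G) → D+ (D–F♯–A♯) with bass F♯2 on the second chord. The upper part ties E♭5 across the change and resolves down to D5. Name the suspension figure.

7–6 suspension.

At the second chord the bass is F♯2. The suspended E♭5 lies a seventh above the bass; after resolving down by step to D5, the interval above the bass becomes a sixth.
Suspension figures are named by those two intervals: 7–6.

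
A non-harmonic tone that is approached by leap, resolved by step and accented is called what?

Appoggiatura.

Approach: by leap. Departure: by step. Metric position: strong.
Leap in, step out, in a metrically strong position — an appoggiatura. (It is the mirror image of the escape tone, which steps in and leaps out from a weak position.)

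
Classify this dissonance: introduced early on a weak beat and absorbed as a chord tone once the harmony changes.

Approach: ahead of the chord change (typically by step), so it is dissonant against the current harmony. Departure: none — the same pitch is restated or held and is a chord tone of the new harmony.
Dissonant first, consonant once the harmony catches up: the note simply arrives early — an anticipation. (The reverse timing, consonant first and dissonant after the change, would be a suspension or retardation.)

Anticipation.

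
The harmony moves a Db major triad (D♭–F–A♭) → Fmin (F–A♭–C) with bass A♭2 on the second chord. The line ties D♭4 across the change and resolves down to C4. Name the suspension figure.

4–3 suspension.

At the second chord the bass is A♭2. The suspended D♭4 lies a fourth above the bass; after resolving down by step to C4, the interval above the bass becomes a third.
Suspension figures are named by those two intervals: 4–3.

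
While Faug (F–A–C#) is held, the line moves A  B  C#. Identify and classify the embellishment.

The harmony at that moment is F augmented triad (F, A, C#); B is not a chord tone.
It is approached by step up from A and left by step up to C#.
Step in, step out in the same direction — a passing tone.

B is a passing tone.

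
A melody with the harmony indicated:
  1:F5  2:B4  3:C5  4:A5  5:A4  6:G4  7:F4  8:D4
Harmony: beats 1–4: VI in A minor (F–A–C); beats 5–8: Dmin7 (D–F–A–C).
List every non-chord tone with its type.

The harmony at that moment is F major triad (F, A, C); B4 is not a chord tone.
It is approached by leap down from F5 and left by step up to C5.
Leap in, step out — an appoggiatura.
The harmony at that moment is D minor seventh chord (D, F, A, C); G4 is not a chord tone.
It is approached by step down from A4 and left by step down to F4.
Step in, step out in the same direction — a passing tone.

B4 (beat 2) — appoggiatura; G4 (beat 6) — passing tone.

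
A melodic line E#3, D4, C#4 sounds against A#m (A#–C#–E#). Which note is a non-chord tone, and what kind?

D4 is an appoggiatura.

The harmony at that moment is A# minor triad (A#, C#, E#); D4 is not a chord tone.
It is approached by leap up from E#3 and left by step down to C#4.
Leap in, step out — an appoggiatura.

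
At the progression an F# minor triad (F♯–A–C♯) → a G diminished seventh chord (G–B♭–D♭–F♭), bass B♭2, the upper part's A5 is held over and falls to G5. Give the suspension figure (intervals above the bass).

At the second chord the bass is B♭2. The suspended A5 lies a seventh above the bass; after resolving down by step to G5, the interval above the bass becomes a sixth.
Suspension figures are named by those two intervals: 7–6.

7–6 suspension.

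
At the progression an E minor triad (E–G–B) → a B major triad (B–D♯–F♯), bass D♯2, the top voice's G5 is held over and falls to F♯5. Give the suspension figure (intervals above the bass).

At the second chord the bass is D♯2. The suspended G5 lies a fourth above the bass; after resolving down by step to F♯5, the interval above the bass becomes a third.
Suspension figures are named by those two intervals: 4–3.

4–3 suspension.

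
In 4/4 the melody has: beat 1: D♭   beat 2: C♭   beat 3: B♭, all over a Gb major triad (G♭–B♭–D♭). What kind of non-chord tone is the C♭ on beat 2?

Passing tone.

The harmony at that moment is G♭ major triad (G♭, B♭, D♭); C♭ is not a chord tone.
It is approached by step down from D♭ and left by step down to B♭.
Step in, step out in the same direction — a passing tone.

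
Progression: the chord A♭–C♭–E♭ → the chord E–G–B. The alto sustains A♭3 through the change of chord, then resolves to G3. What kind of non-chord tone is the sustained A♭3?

A♭3 is a suspension.

The harmony at that moment is E minor triad (E, G, B); A♭3 is not a chord tone.
It is held over (the same pitch as the preceding A♭3) and left by step down to G3.
Held over from the previous chord and resolving down by step — a suspension.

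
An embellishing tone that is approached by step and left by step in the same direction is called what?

Approach: by step. Departure: by step, continuing in the same direction.
Stepwise on both sides with no change of direction means the note fills in the space between two different chord tones — a passing tone. (Had it turned back to its starting note it would be a neighbor tone instead.)

Passing tone.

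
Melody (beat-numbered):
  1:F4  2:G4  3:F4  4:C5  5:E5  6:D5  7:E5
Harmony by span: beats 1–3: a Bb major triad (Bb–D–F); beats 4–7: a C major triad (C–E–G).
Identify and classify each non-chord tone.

G4 (beat 2) — neighbor tone; D5 (beat 6) — neighbor tone.

The harmony at that moment is Bb major triad (Bb, D, F); G4 is not a chord tone.
It is approached by step up from F4 and left by step down to F4.
Step away and step back to the same note — a neighbor tone (upper neighbor).
The harmony at that moment is C major triad (C, E, G); D5 is not a chord tone.
It is approached by step down from E5 and left by step up to E5.
Step away and step back to the same note — a neighbor tone (lower neighbor).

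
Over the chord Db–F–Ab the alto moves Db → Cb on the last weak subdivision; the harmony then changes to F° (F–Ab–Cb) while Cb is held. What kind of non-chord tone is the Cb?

The harmony at that moment is Db major triad (Db, F, Ab); Cb is not a chord tone.
It is approached by step down from Db and then sustained as the same pitch into the next harmony.
Arriving early and becoming a chord tone when the harmony changes — an anticipation.

Cb is an anticipation.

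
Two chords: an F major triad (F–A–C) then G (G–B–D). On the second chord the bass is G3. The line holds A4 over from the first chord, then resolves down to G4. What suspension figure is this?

At the second chord the bass is G3. The suspended A4 lies a ninth above the bass; after resolving down by step to G4, the interval above the bass becomes an octave.
Suspension figures are named by those two intervals: 9–8.

9–8 suspension.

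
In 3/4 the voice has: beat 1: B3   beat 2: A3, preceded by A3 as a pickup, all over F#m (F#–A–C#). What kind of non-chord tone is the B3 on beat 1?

The harmony at that moment is F# minor triad (F#, A, C#); B3 is not a chord tone.
It is approached by step up from A3 and left by step down to A3.
Step away and step back to the same note — a neighbor tone (upper neighbor).

Upper neighbor tone.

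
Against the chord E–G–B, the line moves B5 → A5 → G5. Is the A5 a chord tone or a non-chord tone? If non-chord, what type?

Non-chord tone — a passing tone.

The harmony at that moment is E minor triad (E, G, B); A5 is not a chord tone.
It is approached by step down from B5 and left by step down to G5.
Step in, step out in the same direction — a passing tone.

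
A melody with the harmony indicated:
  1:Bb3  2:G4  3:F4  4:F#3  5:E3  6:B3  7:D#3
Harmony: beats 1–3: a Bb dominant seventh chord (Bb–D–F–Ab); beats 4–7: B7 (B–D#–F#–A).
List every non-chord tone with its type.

The harmony at that moment is Bb dominant seventh chord (Bb, D, F, Ab); G4 is not a chord tone.
It is approached by leap up from Bb3 and left by step down to F4.
Leap in, step out — an appoggiatura.
The harmony at that moment is B dominant seventh chord (B, D#, F#, A); E3 is not a chord tone.
It is approached by step down from F#3 and left by leap up to B3.
Step in, leap out — an escape tone.

G4 (beat 2) — appoggiatura; E3 (beat 5) — escape tone.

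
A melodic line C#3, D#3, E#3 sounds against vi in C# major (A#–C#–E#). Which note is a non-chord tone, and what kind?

D#3 is a passing tone.

The harmony at that moment is A# minor triad (A#, C#, E#); D#3 is not a chord tone.
It is approached by step up from C#3 and left by step up to E#3.
Step in, step out in the same direction — a passing tone.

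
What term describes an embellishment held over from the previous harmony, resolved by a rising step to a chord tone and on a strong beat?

Retardation.

Approach: by preparation — the pitch is first a chord tone, then held (tied or repeated) while the harmony changes under it. Departure: up by step. Metric position: strong.
A prepared dissonance that resolves upward by step — a retardation. (The same figure resolving downward would be a suspension.)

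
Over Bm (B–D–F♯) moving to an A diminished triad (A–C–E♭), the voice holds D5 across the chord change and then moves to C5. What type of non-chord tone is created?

The harmony at that moment is A diminished triad (A, C, E♭); D5 is not a chord tone.
It is held over (the same pitch as the preceding D5) and left by step down to C5.
Held over from the previous chord and resolving down by step — a suspension.

D5 is a suspension.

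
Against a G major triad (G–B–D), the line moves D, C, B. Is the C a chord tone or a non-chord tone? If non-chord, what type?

Non-chord tone — a passing tone.

The harmony at that moment is G major triad (G, B, D); C is not a chord tone.
It is approached by step down from D and left by step down to B.
Step in, step out in the same direction — a passing tone.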